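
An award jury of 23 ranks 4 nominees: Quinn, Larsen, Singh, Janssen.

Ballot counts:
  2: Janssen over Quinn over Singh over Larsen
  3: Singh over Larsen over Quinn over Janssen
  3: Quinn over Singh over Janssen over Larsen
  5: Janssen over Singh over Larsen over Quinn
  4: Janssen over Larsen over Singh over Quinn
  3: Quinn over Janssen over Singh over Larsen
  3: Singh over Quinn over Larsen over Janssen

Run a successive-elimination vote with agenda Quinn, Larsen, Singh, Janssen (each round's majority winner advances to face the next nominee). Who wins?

Janssen

Round 1: Quinn vs Larsen — 11–12, Larsen advances.
Round 2: Larsen vs Singh — 4–19, Singh advances.
Round 3: Singh vs Janssen — 9–14, Janssen advances.
Janssen survives the agenda.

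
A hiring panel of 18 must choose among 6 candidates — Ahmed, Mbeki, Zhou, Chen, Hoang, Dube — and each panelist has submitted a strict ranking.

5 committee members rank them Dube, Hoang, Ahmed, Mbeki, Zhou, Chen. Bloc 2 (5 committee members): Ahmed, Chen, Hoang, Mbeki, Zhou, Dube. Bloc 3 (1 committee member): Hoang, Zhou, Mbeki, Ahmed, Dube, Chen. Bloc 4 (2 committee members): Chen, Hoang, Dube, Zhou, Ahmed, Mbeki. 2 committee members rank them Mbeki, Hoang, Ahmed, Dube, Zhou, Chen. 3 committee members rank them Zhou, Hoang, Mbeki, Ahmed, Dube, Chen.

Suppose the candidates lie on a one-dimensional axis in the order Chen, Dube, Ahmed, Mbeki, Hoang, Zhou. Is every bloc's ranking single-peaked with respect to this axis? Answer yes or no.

Axis positions: Chen=1, Dube=2, Ahmed=3, Mbeki=4, Hoang=5, Zhou=6.
Bloc 1: ranking walks positions 2-5-3-4-6-1; Hoang is ranked above Ahmed even though Ahmed lies between Hoang and the peak Dube on the axis — preferences dip and rise again. Not single-peaked.
Bloc 2: ranking walks positions 3-1-5-4-6-2; Chen is ranked above Dube even though Dube lies between Chen and the peak Ahmed on the axis — preferences dip and rise again. Not single-peaked.
Bloc 3 (peak Hoang at position 5): ranking walks positions 5-6-4-3-2-1, expanding outward from the peak — single-peaked.
Bloc 4: ranking walks positions 1-5-2-6-3-4; Hoang is ranked above Dube even though Dube lies between Hoang and the peak Chen on the axis — preferences dip and rise again. Not single-peaked.
Bloc 5 (peak Mbeki at position 4): ranking walks positions 4-5-3-2-6-1, expanding outward from the peak — single-peaked.
Bloc 6 (peak Zhou at position 6): ranking walks positions 6-5-4-3-2-1, expanding outward from the peak — single-peaked.
Bloc 1 violates single-peakedness, so the profile is not single-peaked on this axis.

no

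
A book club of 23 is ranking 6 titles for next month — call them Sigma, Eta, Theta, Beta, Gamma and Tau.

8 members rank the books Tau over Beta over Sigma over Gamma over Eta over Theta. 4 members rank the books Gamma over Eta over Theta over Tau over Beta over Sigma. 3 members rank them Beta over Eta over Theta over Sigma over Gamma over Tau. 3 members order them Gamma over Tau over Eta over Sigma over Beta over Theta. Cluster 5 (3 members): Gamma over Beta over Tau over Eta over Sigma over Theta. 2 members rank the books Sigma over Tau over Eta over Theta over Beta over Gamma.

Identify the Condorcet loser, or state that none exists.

Head-to-head results (23 members):
Sigma vs Eta: Sigma preferred on 8+2 = 10 ballots; Eta wins 13–10.
Sigma vs Theta: Sigma is ranked higher on 8+3+3+2 = 16 ballots, Theta on 7. Sigma wins 16–7.
Sigma–Beta: Beta 18–5.
Sigma vs Gamma: Sigma, 13–10.
Sigma–Tau: Tau 18–5.
Eta–Theta: Eta 23–0.
Eta vs Beta: Eta is ranked higher on 4+3+2 = 9 ballots, Beta on 14. Beta wins 14–9.
Eta vs Gamma: Eta preferred on 3+2 = 5 ballots; Gamma wins 18–5.
Eta vs Tau: Tau wins 16–7.
Theta–Beta: Beta 17–6.
Theta vs Gamma: Theta is ranked higher on 3+2 = 5 ballots, Gamma on 18. Gamma wins 18–5.
Theta vs Tau: Theta preferred on 4+3 = 7 ballots; Tau wins 16–7.
Beta vs Gamma: Beta is ranked higher on 8+3+2 = 13 ballots, Gamma on 10. Beta wins 13–10.
Beta vs Tau: 3+3 = 6 for Beta, 17 for Tau — Tau by 17–6.
Gamma vs Tau: Gamma wins 13–10.
Theta loses to every other book — it is the Condorcet loser.

Theta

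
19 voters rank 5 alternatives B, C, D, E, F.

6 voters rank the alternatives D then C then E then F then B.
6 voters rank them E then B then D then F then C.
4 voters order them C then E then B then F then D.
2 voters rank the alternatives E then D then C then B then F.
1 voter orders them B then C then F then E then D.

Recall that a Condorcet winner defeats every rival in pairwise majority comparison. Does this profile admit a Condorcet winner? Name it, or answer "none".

Pairwise majorities:
B vs C: B preferred on 6+1 = 7 ballots; C wins 12–7.
B vs D: B preferred on 6+4+1 = 11 ballots; B wins 11–8.
B vs E: 1 for B, 18 for E — E by 18–1.
B vs F: 13 to 6, B.
C vs D: C preferred on 4+1 = 5 ballots; D wins 14–5.
C vs E: 11 to 8, C.
C vs F: 6+4+2+1 = 13 for C, 6 for F — C by 13–6.
D vs E: D preferred on 6 ballots; E wins 13–6.
D vs F: D is ranked higher on 6+6+2 = 14 ballots, F on 5. D wins 14–5.
E vs F: 6+6+4+2 = 18 for E, 1 for F — E by 18–1.
Every alternative loses at least once (B loses to C; C loses to D; D loses to B; E loses to C; F loses to B). The majority relation contains the cycle B → D → C → B, so there is no Condorcet winner.

none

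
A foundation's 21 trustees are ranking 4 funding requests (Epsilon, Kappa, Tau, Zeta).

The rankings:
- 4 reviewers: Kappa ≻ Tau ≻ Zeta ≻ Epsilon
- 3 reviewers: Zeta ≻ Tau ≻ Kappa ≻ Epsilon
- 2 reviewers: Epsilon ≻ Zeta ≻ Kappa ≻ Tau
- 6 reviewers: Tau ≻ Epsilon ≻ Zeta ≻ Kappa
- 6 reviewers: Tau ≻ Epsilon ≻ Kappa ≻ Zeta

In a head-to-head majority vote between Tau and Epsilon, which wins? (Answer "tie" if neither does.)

Ballots ranking Tau above Epsilon: 4 + 3 + 6 + 6 = 19.
Ballots ranking Epsilon above Tau: 21 − 19 = 2.
Tau wins the head-to-head 19–2.

Tau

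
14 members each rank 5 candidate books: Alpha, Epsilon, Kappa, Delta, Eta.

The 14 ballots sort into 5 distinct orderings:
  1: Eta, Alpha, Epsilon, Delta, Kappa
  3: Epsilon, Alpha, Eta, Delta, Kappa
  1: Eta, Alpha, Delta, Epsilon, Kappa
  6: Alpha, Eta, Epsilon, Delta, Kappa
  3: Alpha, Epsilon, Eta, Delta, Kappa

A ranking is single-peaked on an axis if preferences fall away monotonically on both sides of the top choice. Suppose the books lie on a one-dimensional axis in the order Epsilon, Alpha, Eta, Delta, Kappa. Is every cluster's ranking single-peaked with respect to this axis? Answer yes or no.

Axis positions: Epsilon=1, Alpha=2, Eta=3, Delta=4, Kappa=5.
Cluster 1 (peak Eta at position 3): ranking walks positions 3-2-1-4-5, expanding outward from the peak — single-peaked.
Cluster 2 (peak Epsilon at position 1): ranking walks positions 1-2-3-4-5, expanding outward from the peak — single-peaked.
Cluster 3 (peak Eta at position 3): ranking walks positions 3-2-4-1-5, expanding outward from the peak — single-peaked.
Cluster 4 (peak Alpha at position 2): ranking walks positions 2-3-1-4-5, expanding outward from the peak — single-peaked.
Cluster 5 (peak Alpha at position 2): ranking walks positions 2-1-3-4-5, expanding outward from the peak — single-peaked.
Every ranking is single-peaked on this axis.

yes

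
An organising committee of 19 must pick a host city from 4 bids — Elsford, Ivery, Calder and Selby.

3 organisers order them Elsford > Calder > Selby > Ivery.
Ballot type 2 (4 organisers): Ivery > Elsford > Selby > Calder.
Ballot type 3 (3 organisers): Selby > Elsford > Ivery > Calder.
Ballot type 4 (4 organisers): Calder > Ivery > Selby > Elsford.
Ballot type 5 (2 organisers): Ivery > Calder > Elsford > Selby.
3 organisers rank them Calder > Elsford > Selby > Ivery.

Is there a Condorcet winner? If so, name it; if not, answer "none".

none

Pairwise majorities:
Elsford vs Ivery: Ivery wins 10–9.
Elsford–Calder: Elsford 10–9.
Elsford–Selby: Elsford 12–7.
Ivery–Calder: Calder 10–9.
Ivery vs Selby: Ivery, 10–9.
Calder–Selby: Calder 12–7.
Every city loses at least once (Elsford loses to Ivery; Ivery loses to Calder; Calder loses to Elsford; Selby loses to Elsford). The majority relation contains the cycle Elsford beats Calder beats Ivery beats Elsford, so there is no Condorcet winner.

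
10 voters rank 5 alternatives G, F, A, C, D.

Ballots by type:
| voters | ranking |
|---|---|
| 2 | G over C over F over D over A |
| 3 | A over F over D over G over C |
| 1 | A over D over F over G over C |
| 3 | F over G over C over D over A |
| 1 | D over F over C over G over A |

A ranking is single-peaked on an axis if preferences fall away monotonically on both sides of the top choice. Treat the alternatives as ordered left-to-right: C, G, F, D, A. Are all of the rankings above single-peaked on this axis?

no

Axis positions: C=1, G=2, F=3, D=4, A=5.
Type 1 (peak G at position 2): ranking walks positions 2-1-3-4-5, expanding outward from the peak — single-peaked.
Type 2: ranking walks positions 5-3-4-2-1; F is ranked above D even though D lies between F and the peak A on the axis — preferences dip and rise again. Not single-peaked.
Type 3 (peak A at position 5): ranking walks positions 5-4-3-2-1, expanding outward from the peak — single-peaked.
Type 4 (peak F at position 3): ranking walks positions 3-2-1-4-5, expanding outward from the peak — single-peaked.
Type 5: ranking walks positions 4-3-1-2-5; C is ranked above G even though G lies between C and the peak D on the axis — preferences dip and rise again. Not single-peaked.
Type 2 violates single-peakedness, so the profile is not single-peaked on this axis.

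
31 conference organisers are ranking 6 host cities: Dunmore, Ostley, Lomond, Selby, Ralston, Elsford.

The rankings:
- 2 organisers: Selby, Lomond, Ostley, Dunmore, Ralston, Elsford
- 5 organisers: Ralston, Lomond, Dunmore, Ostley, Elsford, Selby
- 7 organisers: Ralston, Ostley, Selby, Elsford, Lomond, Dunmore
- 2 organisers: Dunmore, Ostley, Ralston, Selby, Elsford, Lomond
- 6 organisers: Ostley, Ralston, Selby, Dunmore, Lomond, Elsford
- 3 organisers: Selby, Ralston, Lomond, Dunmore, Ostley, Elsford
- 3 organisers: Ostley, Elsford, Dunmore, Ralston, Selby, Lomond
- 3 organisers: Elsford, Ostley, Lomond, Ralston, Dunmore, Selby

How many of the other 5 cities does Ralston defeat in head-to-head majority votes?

Ralston against each rival (31 organisers):
Ralston vs Dunmore: Ralston wins 24–7.
Ralston–Ostley: Ostley 16–15.
Ralston vs Lomond: Ralston is ranked higher on 5+7+2+6+3+3 = 26 ballots, Lomond on 5. Ralston wins 26–5.
Ralston vs Selby: 5+7+2+6+3+3 = 26 for Ralston, 5 for Selby — Ralston by 26–5.
Ralston–Elsford: Ralston 25–6.
Ralston beats Dunmore, Lomond, Selby, Elsford; loses to Ostley — 4 pairwise wins.

4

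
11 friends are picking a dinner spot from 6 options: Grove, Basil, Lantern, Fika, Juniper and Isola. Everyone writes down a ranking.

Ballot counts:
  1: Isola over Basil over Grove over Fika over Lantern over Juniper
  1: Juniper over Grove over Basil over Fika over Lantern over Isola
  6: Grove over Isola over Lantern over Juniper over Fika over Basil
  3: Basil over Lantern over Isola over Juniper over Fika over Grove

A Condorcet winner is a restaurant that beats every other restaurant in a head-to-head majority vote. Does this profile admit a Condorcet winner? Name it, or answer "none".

Grove

Pairwise majorities:
Grove vs Basil: Grove, 7–4.
Grove vs Lantern: Grove wins 8–3.
Grove vs Fika: Grove, 8–3.
Grove vs Juniper: Grove wins 7–4.
Grove–Isola: Grove 7–4.
Basil vs Lantern: Lantern, 6–5.
Basil–Fika: Fika 6–5.
Basil vs Juniper: Juniper, 7–4.
Basil–Isola: Isola 7–4.
Lantern vs Fika: Lantern, 9–2.
Lantern–Juniper: Lantern 10–1.
Lantern–Isola: Isola 7–4.
Fika–Juniper: Juniper 10–1.
Fika–Isola: Isola 10–1.
Juniper vs Isola: Isola, 10–1.
Grove wins every pairwise contest, so Grove is the Condorcet winner.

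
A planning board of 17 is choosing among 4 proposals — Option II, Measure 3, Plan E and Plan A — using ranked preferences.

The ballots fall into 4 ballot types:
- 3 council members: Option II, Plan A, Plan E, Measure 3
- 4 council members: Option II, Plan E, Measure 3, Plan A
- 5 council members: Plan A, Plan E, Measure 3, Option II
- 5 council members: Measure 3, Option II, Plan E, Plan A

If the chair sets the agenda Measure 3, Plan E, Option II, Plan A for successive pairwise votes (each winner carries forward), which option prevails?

Round 1: Measure 3 vs Plan E — 5–12, Plan E advances.
Round 2: Plan E vs Option II — 5–12, Option II advances.
Round 3: Option II vs Plan A — 12–5, Option II advances.
Option II survives the agenda.

Option II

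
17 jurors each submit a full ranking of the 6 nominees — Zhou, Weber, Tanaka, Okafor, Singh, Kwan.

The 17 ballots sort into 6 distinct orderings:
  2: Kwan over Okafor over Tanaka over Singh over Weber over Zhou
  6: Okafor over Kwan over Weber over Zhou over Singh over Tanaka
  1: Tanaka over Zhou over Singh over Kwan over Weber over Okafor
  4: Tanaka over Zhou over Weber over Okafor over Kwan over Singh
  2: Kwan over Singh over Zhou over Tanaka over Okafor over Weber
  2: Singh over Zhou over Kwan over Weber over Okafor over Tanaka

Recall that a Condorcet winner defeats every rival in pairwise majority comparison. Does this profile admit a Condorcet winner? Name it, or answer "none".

Head-to-head results (17 jurors):
Zhou–Weber: Zhou 9–8.
Zhou vs Tanaka: Zhou, 10–7.
Zhou vs Okafor: Zhou wins 9–8.
Zhou vs Singh: Zhou wins 11–6.
Zhou vs Kwan: Kwan, 10–7.
Weber vs Tanaka: Tanaka, 9–8.
Weber–Okafor: Okafor 10–7.
Weber–Singh: Weber 10–7.
Weber–Kwan: Kwan 13–4.
Tanaka vs Okafor: Okafor, 10–7.
Tanaka vs Singh: Singh, 10–7.
Tanaka–Kwan: Kwan 12–5.
Okafor vs Singh: Okafor wins 12–5.
Okafor vs Kwan: Okafor, 10–7.
Singh vs Kwan: Kwan wins 14–3.
No nominee is unbeaten: Zhou loses to Kwan; Weber loses to Zhou; Tanaka loses to Zhou; Okafor loses to Zhou; Singh loses to Zhou; Kwan loses to Okafor. In particular Zhou beats Okafor beats Kwan beats Zhou is a majority cycle — no Condorcet winner exists.

none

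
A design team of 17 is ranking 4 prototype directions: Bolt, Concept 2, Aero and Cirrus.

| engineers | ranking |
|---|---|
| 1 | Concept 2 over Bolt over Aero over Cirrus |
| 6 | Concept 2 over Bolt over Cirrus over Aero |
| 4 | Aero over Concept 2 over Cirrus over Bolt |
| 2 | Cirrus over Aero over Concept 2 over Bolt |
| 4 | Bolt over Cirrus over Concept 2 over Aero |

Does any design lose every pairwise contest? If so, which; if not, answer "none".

Head-to-head results (17 engineers):
Bolt vs Concept 2: Bolt is ranked higher on 4 ballots, Concept 2 on 13. Concept 2 wins 13–4.
Bolt vs Aero: Bolt preferred on 1+6+4 = 11 ballots; Bolt wins 11–6.
Bolt vs Cirrus: Bolt is ranked higher on 1+6+4 = 11 ballots, Cirrus on 6. Bolt wins 11–6.
Concept 2 vs Aero: Concept 2 is ranked higher on 1+6+4 = 11 ballots, Aero on 6. Concept 2 wins 11–6.
Concept 2–Cirrus: Concept 2 11–6.
Aero vs Cirrus: 1+4 = 5 for Aero, 12 for Cirrus — Cirrus by 12–5.
Aero loses to every other design — it is the Condorcet loser.

Aero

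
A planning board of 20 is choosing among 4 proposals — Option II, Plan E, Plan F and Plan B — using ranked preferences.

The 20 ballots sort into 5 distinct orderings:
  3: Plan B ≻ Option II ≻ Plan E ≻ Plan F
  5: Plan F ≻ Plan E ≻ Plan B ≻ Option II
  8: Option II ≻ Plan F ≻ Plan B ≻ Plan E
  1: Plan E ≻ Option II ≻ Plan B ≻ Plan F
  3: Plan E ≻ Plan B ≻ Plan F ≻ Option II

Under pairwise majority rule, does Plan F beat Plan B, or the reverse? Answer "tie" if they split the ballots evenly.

Plan F

Ballots ranking Plan F above Plan B: 5 + 8 = 13.
Ballots ranking Plan B above Plan F: 20 − 13 = 7.
Plan F wins the head-to-head 13–7.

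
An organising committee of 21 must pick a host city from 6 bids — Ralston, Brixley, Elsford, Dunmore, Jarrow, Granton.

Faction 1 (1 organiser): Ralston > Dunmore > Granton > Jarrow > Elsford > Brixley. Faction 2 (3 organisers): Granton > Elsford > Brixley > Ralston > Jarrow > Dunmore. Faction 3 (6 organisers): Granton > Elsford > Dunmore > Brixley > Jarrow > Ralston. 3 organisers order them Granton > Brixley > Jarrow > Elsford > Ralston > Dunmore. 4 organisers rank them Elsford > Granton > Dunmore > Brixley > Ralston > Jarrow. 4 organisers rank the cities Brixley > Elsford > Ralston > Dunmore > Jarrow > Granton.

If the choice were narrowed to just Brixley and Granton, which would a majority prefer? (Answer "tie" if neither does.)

Ballots ranking Brixley above Granton: 4.
Ballots ranking Granton above Brixley: 21 − 4 = 17.
Granton wins the head-to-head 17–4.

Granton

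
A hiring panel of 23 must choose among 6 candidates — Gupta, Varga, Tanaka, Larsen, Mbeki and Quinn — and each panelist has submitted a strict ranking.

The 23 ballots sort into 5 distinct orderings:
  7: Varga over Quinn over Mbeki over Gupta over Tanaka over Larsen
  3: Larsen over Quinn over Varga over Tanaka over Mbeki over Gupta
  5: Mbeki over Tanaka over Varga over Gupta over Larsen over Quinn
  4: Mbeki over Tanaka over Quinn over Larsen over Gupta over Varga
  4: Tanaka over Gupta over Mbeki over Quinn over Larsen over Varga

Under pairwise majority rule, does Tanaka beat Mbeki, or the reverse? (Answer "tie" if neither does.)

Mbeki

Ballots ranking Tanaka above Mbeki: 3 + 4 = 7.
Ballots ranking Mbeki above Tanaka: 23 − 7 = 16.
Mbeki wins the head-to-head 16–7.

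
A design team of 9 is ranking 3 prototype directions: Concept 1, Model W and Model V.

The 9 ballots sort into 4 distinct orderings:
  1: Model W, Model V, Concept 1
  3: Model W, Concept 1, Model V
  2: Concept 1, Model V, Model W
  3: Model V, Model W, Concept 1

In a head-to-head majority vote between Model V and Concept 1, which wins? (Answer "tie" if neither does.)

Concept 1

Ballots ranking Model V above Concept 1: 1 + 3 = 4.
Ballots ranking Concept 1 above Model V: 9 − 4 = 5.
Concept 1 wins the head-to-head 5–4.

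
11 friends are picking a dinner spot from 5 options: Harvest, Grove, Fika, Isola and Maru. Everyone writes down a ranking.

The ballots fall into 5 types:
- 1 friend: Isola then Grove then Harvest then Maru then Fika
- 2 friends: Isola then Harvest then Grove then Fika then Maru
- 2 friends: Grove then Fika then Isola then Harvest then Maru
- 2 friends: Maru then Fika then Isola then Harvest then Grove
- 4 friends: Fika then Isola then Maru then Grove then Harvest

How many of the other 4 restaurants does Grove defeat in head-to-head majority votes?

Grove against each rival (11 friends):
Grove vs Harvest: Grove, 7–4.
Grove vs Fika: 5 to 6, Fika.
Grove vs Isola: Isola, 9–2.
Grove–Maru: Maru 6–5.
Grove beats Harvest; loses to Fika, Isola, Maru — 1 pairwise win.

1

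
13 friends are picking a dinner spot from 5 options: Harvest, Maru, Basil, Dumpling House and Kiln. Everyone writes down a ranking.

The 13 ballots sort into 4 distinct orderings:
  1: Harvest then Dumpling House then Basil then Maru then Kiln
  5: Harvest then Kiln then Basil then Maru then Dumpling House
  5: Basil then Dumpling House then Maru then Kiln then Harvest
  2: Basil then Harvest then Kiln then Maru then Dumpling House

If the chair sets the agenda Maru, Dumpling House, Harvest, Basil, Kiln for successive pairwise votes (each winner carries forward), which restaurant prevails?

Round 1: Maru vs Dumpling House — 7–6, Maru advances.
Round 2: Maru vs Harvest — 5–8, Harvest advances.
Round 3: Harvest vs Basil — 6–7, Basil advances.
Round 4: Basil vs Kiln — 8–5, Basil advances.
Basil survives the agenda.

Basil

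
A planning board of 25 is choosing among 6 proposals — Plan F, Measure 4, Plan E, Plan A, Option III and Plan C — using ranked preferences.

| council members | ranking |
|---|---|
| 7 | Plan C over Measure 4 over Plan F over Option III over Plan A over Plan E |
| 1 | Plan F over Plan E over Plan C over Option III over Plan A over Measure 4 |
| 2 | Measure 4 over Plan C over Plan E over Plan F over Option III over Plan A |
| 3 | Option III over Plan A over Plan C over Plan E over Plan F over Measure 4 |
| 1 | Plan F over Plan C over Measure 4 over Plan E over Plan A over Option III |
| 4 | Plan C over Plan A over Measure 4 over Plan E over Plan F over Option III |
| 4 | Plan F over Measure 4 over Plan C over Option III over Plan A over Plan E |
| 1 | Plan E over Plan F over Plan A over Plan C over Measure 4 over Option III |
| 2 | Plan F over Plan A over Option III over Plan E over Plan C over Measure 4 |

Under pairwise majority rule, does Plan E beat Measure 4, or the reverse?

Ballots ranking Plan E above Measure 4: 1 + 3 + 1 + 2 = 7.
Ballots ranking Measure 4 above Plan E: 25 − 7 = 18.
Measure 4 wins the head-to-head 18–7.

Measure 4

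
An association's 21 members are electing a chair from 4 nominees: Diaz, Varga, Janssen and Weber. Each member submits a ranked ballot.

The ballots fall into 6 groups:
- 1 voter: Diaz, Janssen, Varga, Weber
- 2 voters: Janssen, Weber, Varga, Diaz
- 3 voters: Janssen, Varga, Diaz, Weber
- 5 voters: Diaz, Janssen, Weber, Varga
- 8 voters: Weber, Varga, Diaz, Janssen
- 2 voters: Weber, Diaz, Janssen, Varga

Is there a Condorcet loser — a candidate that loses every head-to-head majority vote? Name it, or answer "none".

Pairwise majorities:
Diaz–Varga: Varga 13–8.
Diaz vs Janssen: Diaz, 16–5.
Diaz vs Weber: 9 to 12, Weber.
Varga vs Janssen: Janssen wins 13–8.
Varga vs Weber: Weber wins 17–4.
Janssen–Weber: Janssen 11–10.
Every candidate wins at least one matchup (Diaz beats Janssen; Varga beats Diaz; Janssen beats Varga; Weber beats Diaz), so there is no Condorcet loser.

none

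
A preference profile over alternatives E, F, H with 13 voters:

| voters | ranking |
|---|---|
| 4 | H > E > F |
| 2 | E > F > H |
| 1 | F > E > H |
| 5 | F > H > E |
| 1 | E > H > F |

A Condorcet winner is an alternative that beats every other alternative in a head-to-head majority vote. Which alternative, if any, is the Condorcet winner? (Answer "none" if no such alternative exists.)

none

Head-to-head results (13 voters):
E vs F: E, 7–6.
E vs H: H, 9–4.
F vs H: F, 8–5.
Each alternative drops at least one matchup (E loses to H; F loses to E; H loses to F); the cycle E → F → H → E rules out a Condorcet winner.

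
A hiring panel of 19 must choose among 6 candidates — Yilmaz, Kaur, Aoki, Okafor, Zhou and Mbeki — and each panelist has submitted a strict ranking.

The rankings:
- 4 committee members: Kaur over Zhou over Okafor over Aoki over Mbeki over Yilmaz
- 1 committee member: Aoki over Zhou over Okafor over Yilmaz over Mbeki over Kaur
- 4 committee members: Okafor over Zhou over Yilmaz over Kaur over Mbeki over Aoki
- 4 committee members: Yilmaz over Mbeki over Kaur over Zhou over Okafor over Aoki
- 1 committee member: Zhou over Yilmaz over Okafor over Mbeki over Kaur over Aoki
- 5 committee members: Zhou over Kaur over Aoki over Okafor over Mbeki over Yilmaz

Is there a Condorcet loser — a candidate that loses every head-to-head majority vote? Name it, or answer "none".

Mbeki

Head-to-head results (19 committee members):
Yilmaz vs Kaur: Yilmaz preferred on 1+4+4+1 = 10 ballots; Yilmaz wins 10–9.
Yilmaz vs Aoki: 9 to 10, Aoki.
Yilmaz vs Okafor: 4+1 = 5 for Yilmaz, 14 for Okafor — Okafor by 14–5.
Yilmaz vs Zhou: 4 to 15, Zhou.
Yilmaz–Mbeki: Yilmaz 10–9.
Kaur vs Aoki: Kaur preferred on 4+4+4+1+5 = 18 ballots; Kaur wins 18–1.
Kaur vs Okafor: 4+4+5 = 13 for Kaur, 6 for Okafor — Kaur by 13–6.
Kaur vs Zhou: Kaur is ranked higher on 4+4 = 8 ballots, Zhou on 11. Zhou wins 11–8.
Kaur–Mbeki: Kaur 13–6.
Aoki vs Okafor: Okafor wins 13–6.
Aoki vs Zhou: Aoki preferred on 1 ballot; Zhou wins 18–1.
Aoki vs Mbeki: Aoki wins 10–9.
Okafor vs Zhou: Okafor preferred on 4 ballots; Zhou wins 15–4.
Okafor vs Mbeki: Okafor wins 15–4.
Zhou vs Mbeki: Zhou, 15–4.
Mbeki is beaten in every head-to-head and is the Condorcet loser.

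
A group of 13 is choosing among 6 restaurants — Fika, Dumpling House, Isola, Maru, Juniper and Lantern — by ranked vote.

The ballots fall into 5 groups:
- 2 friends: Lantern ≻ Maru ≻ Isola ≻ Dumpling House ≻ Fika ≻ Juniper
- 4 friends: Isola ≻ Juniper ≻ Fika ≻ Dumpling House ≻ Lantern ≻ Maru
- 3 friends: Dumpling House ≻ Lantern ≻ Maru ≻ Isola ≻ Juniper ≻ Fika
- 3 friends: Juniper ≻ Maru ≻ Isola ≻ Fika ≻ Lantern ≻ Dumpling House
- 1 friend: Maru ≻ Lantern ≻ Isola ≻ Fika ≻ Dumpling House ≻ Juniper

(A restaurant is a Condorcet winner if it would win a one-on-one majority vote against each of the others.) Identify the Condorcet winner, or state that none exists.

none

Head-to-head results (13 friends):
Fika vs Dumpling House: 4+3+1 = 8 for Fika, 5 for Dumpling House — Fika by 8–5.
Fika vs Isola: 0 to 13, Isola.
Fika vs Maru: 4 to 9, Maru.
Fika vs Juniper: Fika is ranked higher on 2+1 = 3 ballots, Juniper on 10. Juniper wins 10–3.
Fika–Lantern: Fika 7–6.
Dumpling House vs Isola: Isola wins 10–3.
Dumpling House–Maru: Dumpling House 7–6.
Dumpling House vs Juniper: Juniper, 7–6.
Dumpling House vs Lantern: Dumpling House wins 7–6.
Isola vs Maru: 4 for Isola, 9 for Maru — Maru by 9–4.
Isola vs Juniper: 10 to 3, Isola.
Isola vs Lantern: Isola wins 7–6.
Maru vs Juniper: 6 to 7, Juniper.
Maru vs Lantern: Lantern, 9–4.
Juniper vs Lantern: 4+3 = 7 for Juniper, 6 for Lantern — Juniper by 7–6.
Every restaurant loses at least once (Fika loses to Isola; Dumpling House loses to Fika; Isola loses to Maru; Maru loses to Dumpling House; Juniper loses to Isola; Lantern loses to Fika). The majority relation contains the cycle Fika → Dumpling House → Maru → Fika, so there is no Condorcet winner.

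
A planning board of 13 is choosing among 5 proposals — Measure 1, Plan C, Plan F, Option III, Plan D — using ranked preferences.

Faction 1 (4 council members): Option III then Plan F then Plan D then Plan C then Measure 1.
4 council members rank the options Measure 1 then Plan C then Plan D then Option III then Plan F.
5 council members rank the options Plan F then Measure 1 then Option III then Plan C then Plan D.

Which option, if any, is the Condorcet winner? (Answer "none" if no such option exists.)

Pairwise majorities:
Measure 1 vs Plan C: 9 to 4, Measure 1.
Measure 1 vs Plan F: 4 to 9, Plan F.
Measure 1 vs Option III: Measure 1 preferred on 4+5 = 9 ballots; Measure 1 wins 9–4.
Measure 1 vs Plan D: 9 to 4, Measure 1.
Plan C vs Plan F: 4 to 9, Plan F.
Plan C vs Option III: 4 for Plan C, 9 for Option III — Option III by 9–4.
Plan C vs Plan D: Plan C preferred on 4+5 = 9 ballots; Plan C wins 9–4.
Plan F vs Option III: 5 to 8, Option III.
Plan F vs Plan D: Plan F preferred on 4+5 = 9 ballots; Plan F wins 9–4.
Option III vs Plan D: Option III preferred on 4+5 = 9 ballots; Option III wins 9–4.
Every option loses at least once (Measure 1 loses to Plan F; Plan C loses to Measure 1; Plan F loses to Option III; Option III loses to Measure 1; Plan D loses to Measure 1). The majority relation contains the cycle Measure 1 → Option III → Plan F → Measure 1, so there is no Condorcet winner.

none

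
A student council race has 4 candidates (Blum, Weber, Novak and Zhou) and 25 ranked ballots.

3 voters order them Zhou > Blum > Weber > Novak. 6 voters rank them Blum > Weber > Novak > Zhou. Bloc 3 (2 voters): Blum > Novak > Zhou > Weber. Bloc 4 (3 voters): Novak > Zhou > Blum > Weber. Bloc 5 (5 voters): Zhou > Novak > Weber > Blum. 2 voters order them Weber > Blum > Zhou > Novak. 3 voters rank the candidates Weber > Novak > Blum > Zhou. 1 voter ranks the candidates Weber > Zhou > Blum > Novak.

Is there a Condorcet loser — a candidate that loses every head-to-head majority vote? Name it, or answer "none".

Pairwise majorities:
Blum vs Weber: 3+6+2+3 = 14 for Blum, 11 for Weber — Blum by 14–11.
Blum vs Novak: Blum preferred on 3+6+2+2+1 = 14 ballots; Blum wins 14–11.
Blum vs Zhou: Blum, 13–12.
Weber vs Novak: 15 to 10, Weber.
Weber vs Zhou: Weber preferred on 6+2+3+1 = 12 ballots; Zhou wins 13–12.
Novak vs Zhou: Novak, 14–11.
Each candidate has at least one pairwise win (Blum beats Weber; Weber beats Novak; Novak beats Zhou; Zhou beats Weber) — no Condorcet loser.

none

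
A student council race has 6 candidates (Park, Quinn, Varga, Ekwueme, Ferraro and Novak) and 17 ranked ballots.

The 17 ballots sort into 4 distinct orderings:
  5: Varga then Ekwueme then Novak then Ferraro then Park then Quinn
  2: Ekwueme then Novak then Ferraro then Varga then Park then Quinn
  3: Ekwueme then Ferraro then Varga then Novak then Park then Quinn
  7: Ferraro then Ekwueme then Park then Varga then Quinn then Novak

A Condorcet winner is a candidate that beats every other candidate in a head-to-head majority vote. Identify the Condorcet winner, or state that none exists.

Ekwueme

Check each pair by majority over 17 ballots:
Park vs Quinn: Park, 17–0.
Park vs Varga: Varga, 10–7.
Park–Ekwueme: Ekwueme 17–0.
Park vs Ferraro: Ferraro wins 17–0.
Park–Novak: Novak 10–7.
Quinn vs Varga: Varga wins 17–0.
Quinn vs Ekwueme: Ekwueme wins 17–0.
Quinn vs Ferraro: Ferraro wins 17–0.
Quinn vs Novak: Novak wins 10–7.
Varga vs Ekwueme: Ekwueme wins 12–5.
Varga–Ferraro: Ferraro 12–5.
Varga vs Novak: Varga, 15–2.
Ekwueme–Ferraro: Ekwueme 10–7.
Ekwueme vs Novak: Ekwueme wins 17–0.
Ferraro vs Novak: Ferraro, 10–7.
Only Ekwueme has no losses; Ekwueme is the Condorcet winner.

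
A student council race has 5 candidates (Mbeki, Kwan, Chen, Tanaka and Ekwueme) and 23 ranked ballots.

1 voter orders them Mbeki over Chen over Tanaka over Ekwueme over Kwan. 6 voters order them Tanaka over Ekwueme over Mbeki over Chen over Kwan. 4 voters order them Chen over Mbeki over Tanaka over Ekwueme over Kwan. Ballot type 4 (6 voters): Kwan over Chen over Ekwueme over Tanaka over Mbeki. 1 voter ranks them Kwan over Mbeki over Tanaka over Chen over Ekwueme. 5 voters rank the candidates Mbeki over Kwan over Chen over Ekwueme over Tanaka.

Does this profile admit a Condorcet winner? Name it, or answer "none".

Check each pair by majority over 23 ballots:
Mbeki vs Kwan: 1+6+4+5 = 16 for Mbeki, 7 for Kwan — Mbeki by 16–7.
Mbeki vs Chen: 1+6+1+5 = 13 for Mbeki, 10 for Chen — Mbeki by 13–10.
Mbeki vs Tanaka: 1+4+1+5 = 11 for Mbeki, 12 for Tanaka — Tanaka by 12–11.
Mbeki vs Ekwueme: 11 to 12, Ekwueme.
Kwan vs Chen: Kwan preferred on 6+1+5 = 12 ballots; Kwan wins 12–11.
Kwan vs Tanaka: 6+1+5 = 12 for Kwan, 11 for Tanaka — Kwan by 12–11.
Kwan vs Ekwueme: 6+1+5 = 12 for Kwan, 11 for Ekwueme — Kwan by 12–11.
Chen vs Tanaka: 16 to 7, Chen.
Chen vs Ekwueme: Chen preferred on 1+4+6+1+5 = 17 ballots; Chen wins 17–6.
Tanaka vs Ekwueme: Tanaka preferred on 1+6+4+1 = 12 ballots; Tanaka wins 12–11.
Each candidate drops at least one matchup (Mbeki loses to Tanaka; Kwan loses to Mbeki; Chen loses to Mbeki; Tanaka loses to Kwan; Ekwueme loses to Kwan); the cycle Mbeki → Kwan → Tanaka → Mbeki rules out a Condorcet winner.

none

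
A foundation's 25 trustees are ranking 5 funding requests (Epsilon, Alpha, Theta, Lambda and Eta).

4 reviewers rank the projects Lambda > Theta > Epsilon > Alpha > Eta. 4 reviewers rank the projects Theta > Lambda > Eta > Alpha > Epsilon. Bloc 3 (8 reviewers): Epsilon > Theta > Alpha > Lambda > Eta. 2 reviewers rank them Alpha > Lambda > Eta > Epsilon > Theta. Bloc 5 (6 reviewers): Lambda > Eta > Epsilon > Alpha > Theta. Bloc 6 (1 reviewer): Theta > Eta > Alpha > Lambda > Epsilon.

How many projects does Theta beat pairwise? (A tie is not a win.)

3

Theta against each rival (25 reviewers):
Theta vs Epsilon: Theta preferred on 4+4+1 = 9 ballots; Epsilon wins 16–9.
Theta vs Alpha: Theta preferred on 4+4+8+1 = 17 ballots; Theta wins 17–8.
Theta vs Lambda: Theta wins 13–12.
Theta vs Eta: Theta is ranked higher on 4+4+8+1 = 17 ballots, Eta on 8. Theta wins 17–8.
Theta beats Alpha, Lambda, Eta; loses to Epsilon — 3 pairwise wins.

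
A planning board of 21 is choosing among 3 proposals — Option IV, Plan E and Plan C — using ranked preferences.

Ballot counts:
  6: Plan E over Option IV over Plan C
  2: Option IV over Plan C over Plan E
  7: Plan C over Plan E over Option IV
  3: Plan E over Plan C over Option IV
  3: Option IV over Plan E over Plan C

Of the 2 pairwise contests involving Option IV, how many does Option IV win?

Option IV against each rival (21 council members):
Option IV vs Plan E: Option IV is ranked higher on 2+3 = 5 ballots, Plan E on 16. Plan E wins 16–5.
Option IV vs Plan C: Option IV, 11–10.
Option IV beats Plan C; loses to Plan E — 1 pairwise win.

1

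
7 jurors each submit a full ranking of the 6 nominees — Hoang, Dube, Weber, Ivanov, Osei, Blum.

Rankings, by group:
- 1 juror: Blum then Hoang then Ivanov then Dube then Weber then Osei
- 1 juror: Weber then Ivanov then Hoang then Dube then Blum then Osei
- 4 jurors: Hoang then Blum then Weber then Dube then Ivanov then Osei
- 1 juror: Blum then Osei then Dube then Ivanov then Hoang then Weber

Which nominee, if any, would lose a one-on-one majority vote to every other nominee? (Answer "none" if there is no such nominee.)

Pairwise majorities:
Hoang vs Dube: 6 to 1, Hoang.
Hoang–Weber: Hoang 6–1.
Hoang vs Ivanov: Hoang wins 5–2.
Hoang vs Osei: 1+1+4 = 6 for Hoang, 1 for Osei — Hoang by 6–1.
Hoang–Blum: Hoang 5–2.
Dube vs Weber: 1+1 = 2 for Dube, 5 for Weber — Weber by 5–2.
Dube vs Ivanov: Dube preferred on 4+1 = 5 ballots; Dube wins 5–2.
Dube vs Osei: Dube preferred on 1+1+4 = 6 ballots; Dube wins 6–1.
Dube–Blum: Blum 6–1.
Weber vs Ivanov: 1+4 = 5 for Weber, 2 for Ivanov — Weber by 5–2.
Weber vs Osei: Weber wins 6–1.
Weber–Blum: Blum 6–1.
Ivanov vs Osei: Ivanov preferred on 1+1+4 = 6 ballots; Ivanov wins 6–1.
Ivanov vs Blum: Ivanov preferred on 1 ballot; Blum wins 6–1.
Osei vs Blum: Blum wins 7–0.
Osei is beaten in every head-to-head and is the Condorcet loser.

Osei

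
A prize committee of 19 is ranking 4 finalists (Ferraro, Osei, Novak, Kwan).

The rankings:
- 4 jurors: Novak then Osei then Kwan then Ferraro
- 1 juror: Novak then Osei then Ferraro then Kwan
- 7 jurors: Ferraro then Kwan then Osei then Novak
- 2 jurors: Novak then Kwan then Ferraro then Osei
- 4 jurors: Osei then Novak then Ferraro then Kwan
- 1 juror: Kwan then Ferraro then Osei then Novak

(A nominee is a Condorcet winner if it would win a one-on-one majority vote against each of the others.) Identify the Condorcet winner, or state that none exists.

none

Head-to-head results (19 jurors):
Ferraro vs Osei: 10 to 9, Ferraro.
Ferraro vs Novak: 7+1 = 8 for Ferraro, 11 for Novak — Novak by 11–8.
Ferraro vs Kwan: Ferraro is ranked higher on 1+7+4 = 12 ballots, Kwan on 7. Ferraro wins 12–7.
Osei vs Novak: 7+4+1 = 12 for Osei, 7 for Novak — Osei by 12–7.
Osei vs Kwan: Osei is ranked higher on 4+1+4 = 9 ballots, Kwan on 10. Kwan wins 10–9.
Novak vs Kwan: Novak is ranked higher on 4+1+2+4 = 11 ballots, Kwan on 8. Novak wins 11–8.
Every nominee loses at least once (Ferraro loses to Novak; Osei loses to Ferraro; Novak loses to Osei; Kwan loses to Ferraro). The majority relation contains the cycle Ferraro → Osei → Novak → Ferraro, so there is no Condorcet winner.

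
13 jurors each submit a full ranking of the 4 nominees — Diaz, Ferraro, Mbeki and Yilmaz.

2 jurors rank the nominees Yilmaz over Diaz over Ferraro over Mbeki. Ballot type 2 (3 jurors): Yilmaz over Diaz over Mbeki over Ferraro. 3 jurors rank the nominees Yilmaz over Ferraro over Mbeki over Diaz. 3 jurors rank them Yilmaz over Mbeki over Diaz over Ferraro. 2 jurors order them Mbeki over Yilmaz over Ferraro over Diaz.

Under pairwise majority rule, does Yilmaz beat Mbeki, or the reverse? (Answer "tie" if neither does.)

Yilmaz

Ballots ranking Yilmaz above Mbeki: 2 + 3 + 3 + 3 = 11.
Ballots ranking Mbeki above Yilmaz: 13 − 11 = 2.
Yilmaz wins the head-to-head 11–2.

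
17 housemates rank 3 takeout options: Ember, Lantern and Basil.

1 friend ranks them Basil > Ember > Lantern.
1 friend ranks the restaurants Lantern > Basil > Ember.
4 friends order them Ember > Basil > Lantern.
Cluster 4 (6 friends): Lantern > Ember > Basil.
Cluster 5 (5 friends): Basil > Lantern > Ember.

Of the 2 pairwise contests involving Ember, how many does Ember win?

1

Ember against each rival (17 friends):
Ember–Lantern: Lantern 12–5.
Ember vs Basil: Ember preferred on 4+6 = 10 ballots; Ember wins 10–7.
Ember beats Basil; loses to Lantern — 1 pairwise win.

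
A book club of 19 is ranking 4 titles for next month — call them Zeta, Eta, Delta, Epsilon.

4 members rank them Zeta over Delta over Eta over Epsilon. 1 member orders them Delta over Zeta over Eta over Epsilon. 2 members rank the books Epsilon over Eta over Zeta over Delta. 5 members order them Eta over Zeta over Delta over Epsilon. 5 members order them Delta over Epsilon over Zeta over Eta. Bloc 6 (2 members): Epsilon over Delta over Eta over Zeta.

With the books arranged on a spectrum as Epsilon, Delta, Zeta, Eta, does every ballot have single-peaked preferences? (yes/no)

no

Axis positions: Epsilon=1, Delta=2, Zeta=3, Eta=4.
Bloc 1 (peak Zeta at position 3): ranking walks positions 3-2-4-1, expanding outward from the peak — single-peaked.
Bloc 2 (peak Delta at position 2): ranking walks positions 2-3-4-1, expanding outward from the peak — single-peaked.
Bloc 3: ranking walks positions 1-4-3-2; Eta is ranked above Delta even though Delta lies between Eta and the peak Epsilon on the axis — preferences dip and rise again. Not single-peaked.
Bloc 4 (peak Eta at position 4): ranking walks positions 4-3-2-1, expanding outward from the peak — single-peaked.
Bloc 5 (peak Delta at position 2): ranking walks positions 2-1-3-4, expanding outward from the peak — single-peaked.
Bloc 6: ranking walks positions 1-2-4-3; Eta is ranked above Zeta even though Zeta lies between Eta and the peak Epsilon on the axis — preferences dip and rise again. Not single-peaked.
Bloc 3 violates single-peakedness, so the profile is not single-peaked on this axis.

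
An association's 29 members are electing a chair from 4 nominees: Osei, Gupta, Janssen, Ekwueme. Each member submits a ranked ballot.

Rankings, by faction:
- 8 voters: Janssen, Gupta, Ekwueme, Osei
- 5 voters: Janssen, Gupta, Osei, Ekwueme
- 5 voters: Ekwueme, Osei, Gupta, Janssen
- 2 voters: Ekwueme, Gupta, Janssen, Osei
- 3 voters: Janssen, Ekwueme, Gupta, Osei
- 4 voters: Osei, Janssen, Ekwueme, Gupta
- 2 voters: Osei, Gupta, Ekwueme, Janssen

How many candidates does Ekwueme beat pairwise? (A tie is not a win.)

Ekwueme against each rival (29 voters):
Ekwueme vs Osei: 8+5+2+3 = 18 for Ekwueme, 11 for Osei — Ekwueme by 18–11.
Ekwueme–Gupta: Gupta 15–14.
Ekwueme vs Janssen: Ekwueme is ranked higher on 5+2+2 = 9 ballots, Janssen on 20. Janssen wins 20–9.
Ekwueme beats Osei; loses to Gupta, Janssen — 1 pairwise win.

1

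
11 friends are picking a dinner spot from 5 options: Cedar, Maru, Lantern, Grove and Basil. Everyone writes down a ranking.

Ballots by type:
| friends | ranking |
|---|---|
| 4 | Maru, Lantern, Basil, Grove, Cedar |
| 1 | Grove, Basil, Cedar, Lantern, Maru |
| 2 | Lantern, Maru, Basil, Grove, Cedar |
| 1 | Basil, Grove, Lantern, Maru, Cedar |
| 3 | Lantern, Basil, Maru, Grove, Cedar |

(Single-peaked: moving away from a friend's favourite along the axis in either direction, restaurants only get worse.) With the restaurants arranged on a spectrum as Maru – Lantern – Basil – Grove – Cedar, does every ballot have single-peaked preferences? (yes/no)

yes

Axis positions: Maru=1, Lantern=2, Basil=3, Grove=4, Cedar=5.
Type 1 (peak Maru at position 1): ranking walks positions 1-2-3-4-5, expanding outward from the peak — single-peaked.
Type 2 (peak Grove at position 4): ranking walks positions 4-3-5-2-1, expanding outward from the peak — single-peaked.
Type 3 (peak Lantern at position 2): ranking walks positions 2-1-3-4-5, expanding outward from the peak — single-peaked.
Type 4 (peak Basil at position 3): ranking walks positions 3-4-2-1-5, expanding outward from the peak — single-peaked.
Type 5 (peak Lantern at position 2): ranking walks positions 2-3-1-4-5, expanding outward from the peak — single-peaked.
Every ranking is single-peaked on this axis.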